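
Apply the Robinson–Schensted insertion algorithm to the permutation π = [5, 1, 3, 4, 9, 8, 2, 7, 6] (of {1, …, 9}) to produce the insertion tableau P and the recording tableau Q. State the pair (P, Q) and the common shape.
P = [1, 2, 4, 6] / [3, 7] / [5, 8] / [9];  Q = [1, 3, 4, 5] / [2, 6] / [7, 8] / [9];  common shape = (4, 2, 2, 1)

Row-insert the values π_1, π_2, … into P one at a time, bumping the leftmost entry strictly greater than the inserted value down to the next row. The recording tableau Q records, in position (i, j), the step at which that cell was added to P.
  Insert 5 (step 1): P = [5];  Q = [1]
  Insert 1 (step 2): P = [1] / [5];  Q = [1] / [2]
  Insert 3 (step 3): P = [1, 3] / [5];  Q = [1, 3] / [2]
  Insert 4 (step 4): P = [1, 3, 4] / [5];  Q = [1, 3, 4] / [2]
  Insert 9 (step 5): P = [1, 3, 4, 9] / [5];  Q = [1, 3, 4, 5] / [2]
  Insert 8 (step 6): P = [1, 3, 4, 8] / [5, 9];  Q = [1, 3, 4, 5] / [2, 6]
  Insert 2 (step 7): P = [1, 2, 4, 8] / [3, 9] / [5];  Q = [1, 3, 4, 5] / [2, 6] / [7]
  Insert 7 (step 8): P = [1, 2, 4, 7] / [3, 8] / [5, 9];  Q = [1, 3, 4, 5] / [2, 6] / [7, 8]
  Insert 6 (step 9): P = [1, 2, 4, 6] / [3, 7] / [5, 8] / [9];  Q = [1, 3, 4, 5] / [2, 6] / [7, 8] / [9]
Final shape: (4, 2, 2, 1).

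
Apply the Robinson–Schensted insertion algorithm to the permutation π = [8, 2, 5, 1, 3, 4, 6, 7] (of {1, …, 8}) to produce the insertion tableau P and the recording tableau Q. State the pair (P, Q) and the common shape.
P = [1, 3, 4, 6, 7] / [2, 5] / [8];  Q = [1, 3, 6, 7, 8] / [2, 5] / [4];  common shape = (5, 2, 1)

Row-insert the values π_1, π_2, … into P one at a time, bumping the leftmost entry strictly greater than the inserted value down to the next row. The recording tableau Q records, in position (i, j), the step at which that cell was added to P.
  Insert 8 (step 1): P = [8];  Q = [1]
  Insert 2 (step 2): P = [2] / [8];  Q = [1] / [2]
  Insert 5 (step 3): P = [2, 5] / [8];  Q = [1, 3] / [2]
  Insert 1 (step 4): P = [1, 5] / [2] / [8];  Q = [1, 3] / [2] / [4]
  Insert 3 (step 5): P = [1, 3] / [2, 5] / [8];  Q = [1, 3] / [2, 5] / [4]
  Insert 4 (step 6): P = [1, 3, 4] / [2, 5] / [8];  Q = [1, 3, 6] / [2, 5] / [4]
  Insert 6 (step 7): P = [1, 3, 4, 6] / [2, 5] / [8];  Q = [1, 3, 6, 7] / [2, 5] / [4]
  Insert 7 (step 8): P = [1, 3, 4, 6, 7] / [2, 5] / [8];  Q = [1, 3, 6, 7, 8] / [2, 5] / [4]
Final shape: (5, 2, 1).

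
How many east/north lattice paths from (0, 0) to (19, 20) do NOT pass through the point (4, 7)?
Number of paths = 56567351610

Total paths from (0, 0) to (19, 20): C(39, 19) = 68923264410. Paths through (4, 7): (paths (0, 0) → (4, 7)) × (paths (4, 7) → (19, 20)) = C(11, 4) · C(28, 15) = 330 · 37442160 = 12355912800. Avoidance count = 68923264410 − 12355912800 = 56567351610.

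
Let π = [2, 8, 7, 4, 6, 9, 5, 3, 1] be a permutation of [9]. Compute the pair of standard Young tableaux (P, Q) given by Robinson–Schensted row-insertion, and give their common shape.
P = [1, 3, 5, 9] / [2] / [4] / [6] / [7] / [8];  Q = [1, 2, 5, 6] / [3] / [4] / [7] / [8] / [9];  common shape = (4, 1, 1, 1, 1, 1)

Row-insert the values π_1, π_2, … into P one at a time, bumping the leftmost entry strictly greater than the inserted value down to the next row. The recording tableau Q records, in position (i, j), the step at which that cell was added to P.
  Insert 2 (step 1): P = [2];  Q = [1]
  Insert 8 (step 2): P = [2, 8];  Q = [1, 2]
  Insert 7 (step 3): P = [2, 7] / [8];  Q = [1, 2] / [3]
  Insert 4 (step 4): P = [2, 4] / [7] / [8];  Q = [1, 2] / [3] / [4]
  Insert 6 (step 5): P = [2, 4, 6] / [7] / [8];  Q = [1, 2, 5] / [3] / [4]
  Insert 9 (step 6): P = [2, 4, 6, 9] / [7] / [8];  Q = [1, 2, 5, 6] / [3] / [4]
  Insert 5 (step 7): P = [2, 4, 5, 9] / [6] / [7] / [8];  Q = [1, 2, 5, 6] / [3] / [4] / [7]
  Insert 3 (step 8): P = [2, 3, 5, 9] / [4] / [6] / [7] / [8];  Q = [1, 2, 5, 6] / [3] / [4] / [7] / [8]
  Insert 1 (step 9): P = [1, 3, 5, 9] / [2] / [4] / [6] / [7] / [8];  Q = [1, 2, 5, 6] / [3] / [4] / [7] / [8] / [9]
Final shape: (4, 1, 1, 1, 1, 1).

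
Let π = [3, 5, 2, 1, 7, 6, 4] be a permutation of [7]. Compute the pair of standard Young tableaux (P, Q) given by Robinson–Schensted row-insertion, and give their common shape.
P = [1, 4, 6] / [2, 5] / [3, 7];  Q = [1, 2, 5] / [3, 6] / [4, 7];  common shape = (3, 2, 2)

Row-insert the values π_1, π_2, … into P one at a time, bumping the leftmost entry strictly greater than the inserted value down to the next row. The recording tableau Q records, in position (i, j), the step at which that cell was added to P.
  Insert 3 (step 1): P = [3];  Q = [1]
  Insert 5 (step 2): P = [3, 5];  Q = [1, 2]
  Insert 2 (step 3): P = [2, 5] / [3];  Q = [1, 2] / [3]
  Insert 1 (step 4): P = [1, 5] / [2] / [3];  Q = [1, 2] / [3] / [4]
  Insert 7 (step 5): P = [1, 5, 7] / [2] / [3];  Q = [1, 2, 5] / [3] / [4]
  Insert 6 (step 6): P = [1, 5, 6] / [2, 7] / [3];  Q = [1, 2, 5] / [3, 6] / [4]
  Insert 4 (step 7): P = [1, 4, 6] / [2, 5] / [3, 7];  Q = [1, 2, 5] / [3, 6] / [4, 7]
Final shape: (3, 2, 2).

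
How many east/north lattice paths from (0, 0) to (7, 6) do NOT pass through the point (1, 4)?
Number of paths = 1576

Total paths from (0, 0) to (7, 6): C(13, 7) = 1716. Paths through (1, 4): (paths (0, 0) → (1, 4)) × (paths (1, 4) → (7, 6)) = C(5, 1) · C(8, 6) = 5 · 28 = 140. Avoidance count = 1716 − 140 = 1576.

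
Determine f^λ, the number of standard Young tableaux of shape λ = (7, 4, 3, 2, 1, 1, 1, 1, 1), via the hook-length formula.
# SYT of shape (7, 4, 3, 2, 1, 1, 1, 1, 1) = 481574912

Hook-length formula: f^λ = n! / Π hook(c), product over all cells c of the Young diagram. For λ = (7, 4, 3, 2, 1, 1, 1, 1, 1), n = 21 boxes. Hook lengths by row (left-to-right, top-to-bottom): [15, 9, 7, 5, 3, 2, 1]; [11, 5, 3, 1]; [9, 3, 1]; [7, 1]; [5]; [4]; [3]; [2]; [1]. Product of hooks = 106091370000. So f^λ = 21! / 106091370000 = 51090942171709440000 / 106091370000 = 481574912.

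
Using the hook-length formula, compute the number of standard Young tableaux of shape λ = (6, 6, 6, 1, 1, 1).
# SYT of shape (6, 6, 6, 1, 1, 1) = 39504192

Hook-length formula: f^λ = n! / Π hook(c), product over all cells c of the Young diagram. For λ = (6, 6, 6, 1, 1, 1), n = 21 boxes. Hook lengths by row (left-to-right, top-to-bottom): [11, 7, 6, 5, 4, 3]; [10, 6, 5, 4, 3, 2]; [9, 5, 4, 3, 2, 1]; [3]; [2]; [1]. Product of hooks = 1293304320000. So f^λ = 21! / 1293304320000 = 51090942171709440000 / 1293304320000 = 39504192.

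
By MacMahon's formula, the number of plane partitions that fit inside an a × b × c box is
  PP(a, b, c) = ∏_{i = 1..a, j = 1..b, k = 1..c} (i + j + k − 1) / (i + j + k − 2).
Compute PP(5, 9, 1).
PP(5, 9, 1) = 2002

Evaluate the triple product over i = 1..5, j = 1..9, k = 1..1. The factors are (2/1) · (3/2) · (4/3) · (5/4) · (6/5) · (7/6) · (8/7) · (9/8) · … (45 factors total). The numerators and denominators telescope so the product is an integer; carrying out the multiplication exactly gives PP(5, 9, 1) = 2002.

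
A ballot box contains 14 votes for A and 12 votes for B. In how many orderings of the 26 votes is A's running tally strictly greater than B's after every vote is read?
Strict-lead orderings = 742900

Total orderings of the 26 votes with 14 for A: C(26, 14) = 9657700. By the Bertrand ballot formula (Cycle Lemma / reflection principle), the number of orderings in which A is strictly ahead of B throughout is (p − q)/(p + q) · C(p + q, p) = (14 − 12)/(14 + 12) · 9657700 = 742900.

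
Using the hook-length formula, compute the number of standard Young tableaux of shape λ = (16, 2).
# SYT of shape (16, 2) = 135

Hook-length formula: f^λ = n! / Π hook(c), product over all cells c of the Young diagram. For λ = (16, 2), n = 18 boxes. Hook lengths by row (left-to-right, top-to-bottom): [17, 16, 14, 13, 12, 11, 10, 9, 8, 7, 6, 5, 4, 3, 2, 1]; [2, 1]. Product of hooks = 47424990412800. So f^λ = 18! / 47424990412800 = 6402373705728000 / 47424990412800 = 135.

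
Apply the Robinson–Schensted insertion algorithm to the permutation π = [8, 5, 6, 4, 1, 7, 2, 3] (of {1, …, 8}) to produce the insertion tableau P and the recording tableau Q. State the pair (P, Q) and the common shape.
P = [1, 2, 3] / [4, 6, 7] / [5] / [8];  Q = [1, 3, 6] / [2, 7, 8] / [4] / [5];  common shape = (3, 3, 1, 1)

Row-insert the values π_1, π_2, … into P one at a time, bumping the leftmost entry strictly greater than the inserted value down to the next row. The recording tableau Q records, in position (i, j), the step at which that cell was added to P.
  Insert 8 (step 1): P = [8];  Q = [1]
  Insert 5 (step 2): P = [5] / [8];  Q = [1] / [2]
  Insert 6 (step 3): P = [5, 6] / [8];  Q = [1, 3] / [2]
  Insert 4 (step 4): P = [4, 6] / [5] / [8];  Q = [1, 3] / [2] / [4]
  Insert 1 (step 5): P = [1, 6] / [4] / [5] / [8];  Q = [1, 3] / [2] / [4] / [5]
  Insert 7 (step 6): P = [1, 6, 7] / [4] / [5] / [8];  Q = [1, 3, 6] / [2] / [4] / [5]
  Insert 2 (step 7): P = [1, 2, 7] / [4, 6] / [5] / [8];  Q = [1, 3, 6] / [2, 7] / [4] / [5]
  Insert 3 (step 8): P = [1, 2, 3] / [4, 6, 7] / [5] / [8];  Q = [1, 3, 6] / [2, 7, 8] / [4] / [5]
Final shape: (3, 3, 1, 1).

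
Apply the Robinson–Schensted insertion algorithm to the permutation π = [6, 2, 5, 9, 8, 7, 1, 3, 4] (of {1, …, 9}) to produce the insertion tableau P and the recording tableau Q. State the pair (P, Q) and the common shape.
P = [1, 3, 4] / [2, 5, 7] / [6, 8] / [9];  Q = [1, 3, 4] / [2, 5, 9] / [6, 8] / [7];  common shape = (3, 3, 2, 1)

Row-insert the values π_1, π_2, … into P one at a time, bumping the leftmost entry strictly greater than the inserted value down to the next row. The recording tableau Q records, in position (i, j), the step at which that cell was added to P.
  Insert 6 (step 1): P = [6];  Q = [1]
  Insert 2 (step 2): P = [2] / [6];  Q = [1] / [2]
  Insert 5 (step 3): P = [2, 5] / [6];  Q = [1, 3] / [2]
  Insert 9 (step 4): P = [2, 5, 9] / [6];  Q = [1, 3, 4] / [2]
  Insert 8 (step 5): P = [2, 5, 8] / [6, 9];  Q = [1, 3, 4] / [2, 5]
  Insert 7 (step 6): P = [2, 5, 7] / [6, 8] / [9];  Q = [1, 3, 4] / [2, 5] / [6]
  Insert 1 (step 7): P = [1, 5, 7] / [2, 8] / [6] / [9];  Q = [1, 3, 4] / [2, 5] / [6] / [7]
  Insert 3 (step 8): P = [1, 3, 7] / [2, 5] / [6, 8] / [9];  Q = [1, 3, 4] / [2, 5] / [6, 8] / [7]
  Insert 4 (step 9): P = [1, 3, 4] / [2, 5, 7] / [6, 8] / [9];  Q = [1, 3, 4] / [2, 5, 9] / [6, 8] / [7]
Final shape: (3, 3, 2, 1).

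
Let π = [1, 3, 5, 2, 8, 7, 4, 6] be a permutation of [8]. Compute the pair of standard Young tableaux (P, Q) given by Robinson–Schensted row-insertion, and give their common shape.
P = [1, 2, 4, 6] / [3, 5, 7] / [8];  Q = [1, 2, 3, 5] / [4, 6, 8] / [7];  common shape = (4, 3, 1)

Row-insert the values π_1, π_2, … into P one at a time, bumping the leftmost entry strictly greater than the inserted value down to the next row. The recording tableau Q records, in position (i, j), the step at which that cell was added to P.
  Insert 1 (step 1): P = [1];  Q = [1]
  Insert 3 (step 2): P = [1, 3];  Q = [1, 2]
  Insert 5 (step 3): P = [1, 3, 5];  Q = [1, 2, 3]
  Insert 2 (step 4): P = [1, 2, 5] / [3];  Q = [1, 2, 3] / [4]
  Insert 8 (step 5): P = [1, 2, 5, 8] / [3];  Q = [1, 2, 3, 5] / [4]
  Insert 7 (step 6): P = [1, 2, 5, 7] / [3, 8];  Q = [1, 2, 3, 5] / [4, 6]
  Insert 4 (step 7): P = [1, 2, 4, 7] / [3, 5] / [8];  Q = [1, 2, 3, 5] / [4, 6] / [7]
  Insert 6 (step 8): P = [1, 2, 4, 6] / [3, 5, 7] / [8];  Q = [1, 2, 3, 5] / [4, 6, 8] / [7]
Final shape: (4, 3, 1).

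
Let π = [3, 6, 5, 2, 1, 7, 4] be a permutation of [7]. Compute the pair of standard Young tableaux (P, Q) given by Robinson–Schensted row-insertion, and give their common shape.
P = [1, 4, 7] / [2, 5] / [3] / [6];  Q = [1, 2, 6] / [3, 7] / [4] / [5];  common shape = (3, 2, 1, 1)

Row-insert the values π_1, π_2, … into P one at a time, bumping the leftmost entry strictly greater than the inserted value down to the next row. The recording tableau Q records, in position (i, j), the step at which that cell was added to P.
  Insert 3 (step 1): P = [3];  Q = [1]
  Insert 6 (step 2): P = [3, 6];  Q = [1, 2]
  Insert 5 (step 3): P = [3, 5] / [6];  Q = [1, 2] / [3]
  Insert 2 (step 4): P = [2, 5] / [3] / [6];  Q = [1, 2] / [3] / [4]
  Insert 1 (step 5): P = [1, 5] / [2] / [3] / [6];  Q = [1, 2] / [3] / [4] / [5]
  Insert 7 (step 6): P = [1, 5, 7] / [2] / [3] / [6];  Q = [1, 2, 6] / [3] / [4] / [5]
  Insert 4 (step 7): P = [1, 4, 7] / [2, 5] / [3] / [6];  Q = [1, 2, 6] / [3, 7] / [4] / [5]
Final shape: (3, 2, 1, 1).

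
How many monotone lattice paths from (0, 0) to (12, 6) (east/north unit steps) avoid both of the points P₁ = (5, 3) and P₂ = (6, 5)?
Number of paths = 9786

Inclusion–exclusion. Total paths: C(18, 12) = 18564. Through P₁: C(8, 5)·C(10, 7) = 6720. Through P₂: C(11, 6)·C(7, 6) = 3234. Since P₁ is strictly southwest of P₂, a monotone path through both must visit P₁ then P₂; paths through both = C(8, 5)·C(3, 1)·C(7, 6) = 1176. Avoid both = 18564 − 6720 − 3234 + 1176 = 9786.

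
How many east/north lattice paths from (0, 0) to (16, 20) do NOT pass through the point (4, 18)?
Number of paths = 7307206445

Total paths from (0, 0) to (16, 20): C(36, 16) = 7307872110. Paths through (4, 18): (paths (0, 0) → (4, 18)) × (paths (4, 18) → (16, 20)) = C(22, 4) · C(14, 12) = 7315 · 91 = 665665. Avoidance count = 7307872110 − 665665 = 7307206445.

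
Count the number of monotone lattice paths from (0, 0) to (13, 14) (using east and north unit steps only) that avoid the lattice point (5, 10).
Number of paths = 18571815

Total paths from (0, 0) to (13, 14): C(27, 13) = 20058300. Paths through (5, 10): (paths (0, 0) → (5, 10)) × (paths (5, 10) → (13, 14)) = C(15, 5) · C(12, 8) = 3003 · 495 = 1486485. Avoidance count = 20058300 − 1486485 = 18571815.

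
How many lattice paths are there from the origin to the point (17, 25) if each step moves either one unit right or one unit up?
Number of paths = 254661927156

A monotone lattice path from (0, 0) to (17, 25) consists of 17 east steps and 25 north steps in some order, so it is determined by which 17 of the 42 steps are east. The count is C(42, 17) = 254661927156.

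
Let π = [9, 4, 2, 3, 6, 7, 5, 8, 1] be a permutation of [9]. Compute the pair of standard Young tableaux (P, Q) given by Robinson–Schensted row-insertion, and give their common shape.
P = [1, 3, 5, 7, 8] / [2, 6] / [4] / [9];  Q = [1, 4, 5, 6, 8] / [2, 7] / [3] / [9];  common shape = (5, 2, 1, 1)

Row-insert the values π_1, π_2, … into P one at a time, bumping the leftmost entry strictly greater than the inserted value down to the next row. The recording tableau Q records, in position (i, j), the step at which that cell was added to P.
  Insert 9 (step 1): P = [9];  Q = [1]
  Insert 4 (step 2): P = [4] / [9];  Q = [1] / [2]
  Insert 2 (step 3): P = [2] / [4] / [9];  Q = [1] / [2] / [3]
  Insert 3 (step 4): P = [2, 3] / [4] / [9];  Q = [1, 4] / [2] / [3]
  Insert 6 (step 5): P = [2, 3, 6] / [4] / [9];  Q = [1, 4, 5] / [2] / [3]
  Insert 7 (step 6): P = [2, 3, 6, 7] / [4] / [9];  Q = [1, 4, 5, 6] / [2] / [3]
  Insert 5 (step 7): P = [2, 3, 5, 7] / [4, 6] / [9];  Q = [1, 4, 5, 6] / [2, 7] / [3]
  Insert 8 (step 8): P = [2, 3, 5, 7, 8] / [4, 6] / [9];  Q = [1, 4, 5, 6, 8] / [2, 7] / [3]
  Insert 1 (step 9): P = [1, 3, 5, 7, 8] / [2, 6] / [4] / [9];  Q = [1, 4, 5, 6, 8] / [2, 7] / [3] / [9]
Final shape: (5, 2, 1, 1).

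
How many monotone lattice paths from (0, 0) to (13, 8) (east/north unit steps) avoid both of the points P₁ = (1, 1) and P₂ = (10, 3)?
Number of paths = 92858

Inclusion–exclusion. Total paths: C(21, 13) = 203490. Through P₁: C(2, 1)·C(19, 12) = 100776. Through P₂: C(13, 10)·C(8, 3) = 16016. Since P₁ is strictly southwest of P₂, a monotone path through both must visit P₁ then P₂; paths through both = C(2, 1)·C(11, 9)·C(8, 3) = 6160. Avoid both = 203490 − 100776 − 16016 + 6160 = 92858.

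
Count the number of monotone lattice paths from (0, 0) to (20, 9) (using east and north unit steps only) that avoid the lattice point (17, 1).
Number of paths = 10012035

Total paths from (0, 0) to (20, 9): C(29, 20) = 10015005. Paths through (17, 1): (paths (0, 0) → (17, 1)) × (paths (17, 1) → (20, 9)) = C(18, 17) · C(11, 3) = 18 · 165 = 2970. Avoidance count = 10015005 − 2970 = 10012035.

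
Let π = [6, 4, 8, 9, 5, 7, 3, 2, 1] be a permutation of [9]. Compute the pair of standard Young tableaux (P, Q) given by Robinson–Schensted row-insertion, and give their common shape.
P = [1, 5, 7] / [2, 8, 9] / [3] / [4] / [6];  Q = [1, 3, 4] / [2, 5, 6] / [7] / [8] / [9];  common shape = (3, 3, 1, 1, 1)

Row-insert the values π_1, π_2, … into P one at a time, bumping the leftmost entry strictly greater than the inserted value down to the next row. The recording tableau Q records, in position (i, j), the step at which that cell was added to P.
  Insert 6 (step 1): P = [6];  Q = [1]
  Insert 4 (step 2): P = [4] / [6];  Q = [1] / [2]
  Insert 8 (step 3): P = [4, 8] / [6];  Q = [1, 3] / [2]
  Insert 9 (step 4): P = [4, 8, 9] / [6];  Q = [1, 3, 4] / [2]
  Insert 5 (step 5): P = [4, 5, 9] / [6, 8];  Q = [1, 3, 4] / [2, 5]
  Insert 7 (step 6): P = [4, 5, 7] / [6, 8, 9];  Q = [1, 3, 4] / [2, 5, 6]
  Insert 3 (step 7): P = [3, 5, 7] / [4, 8, 9] / [6];  Q = [1, 3, 4] / [2, 5, 6] / [7]
  Insert 2 (step 8): P = [2, 5, 7] / [3, 8, 9] / [4] / [6];  Q = [1, 3, 4] / [2, 5, 6] / [7] / [8]
  Insert 1 (step 9): P = [1, 5, 7] / [2, 8, 9] / [3] / [4] / [6];  Q = [1, 3, 4] / [2, 5, 6] / [7] / [8] / [9]
Final shape: (3, 3, 1, 1, 1).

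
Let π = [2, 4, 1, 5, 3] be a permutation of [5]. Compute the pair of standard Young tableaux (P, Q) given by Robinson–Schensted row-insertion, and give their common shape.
P = [1, 3, 5] / [2, 4];  Q = [1, 2, 4] / [3, 5];  common shape = (3, 2)

Row-insert the values π_1, π_2, … into P one at a time, bumping the leftmost entry strictly greater than the inserted value down to the next row. The recording tableau Q records, in position (i, j), the step at which that cell was added to P.
  Insert 2 (step 1): P = [2];  Q = [1]
  Insert 4 (step 2): P = [2, 4];  Q = [1, 2]
  Insert 1 (step 3): P = [1, 4] / [2];  Q = [1, 2] / [3]
  Insert 5 (step 4): P = [1, 4, 5] / [2];  Q = [1, 2, 4] / [3]
  Insert 3 (step 5): P = [1, 3, 5] / [2, 4];  Q = [1, 2, 4] / [3, 5]
Final shape: (3, 2).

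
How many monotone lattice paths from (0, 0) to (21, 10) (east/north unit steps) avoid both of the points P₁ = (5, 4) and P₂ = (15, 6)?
Number of paths = 25301847

Inclusion–exclusion. Total paths: C(31, 21) = 44352165. Through P₁: C(9, 5)·C(22, 16) = 9401238. Through P₂: C(21, 15)·C(10, 6) = 11395440. Since P₁ is strictly southwest of P₂, a monotone path through both must visit P₁ then P₂; paths through both = C(9, 5)·C(12, 10)·C(10, 6) = 1746360. Avoid both = 44352165 − 9401238 − 11395440 + 1746360 = 25301847.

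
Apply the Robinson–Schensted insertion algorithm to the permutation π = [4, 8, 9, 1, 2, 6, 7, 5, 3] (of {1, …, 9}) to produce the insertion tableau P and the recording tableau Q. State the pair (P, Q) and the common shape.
P = [1, 2, 3, 7] / [4, 5, 9] / [6] / [8];  Q = [1, 2, 3, 7] / [4, 5, 6] / [8] / [9];  common shape = (4, 3, 1, 1)

Row-insert the values π_1, π_2, … into P one at a time, bumping the leftmost entry strictly greater than the inserted value down to the next row. The recording tableau Q records, in position (i, j), the step at which that cell was added to P.
  Insert 4 (step 1): P = [4];  Q = [1]
  Insert 8 (step 2): P = [4, 8];  Q = [1, 2]
  Insert 9 (step 3): P = [4, 8, 9];  Q = [1, 2, 3]
  Insert 1 (step 4): P = [1, 8, 9] / [4];  Q = [1, 2, 3] / [4]
  Insert 2 (step 5): P = [1, 2, 9] / [4, 8];  Q = [1, 2, 3] / [4, 5]
  Insert 6 (step 6): P = [1, 2, 6] / [4, 8, 9];  Q = [1, 2, 3] / [4, 5, 6]
  Insert 7 (step 7): P = [1, 2, 6, 7] / [4, 8, 9];  Q = [1, 2, 3, 7] / [4, 5, 6]
  Insert 5 (step 8): P = [1, 2, 5, 7] / [4, 6, 9] / [8];  Q = [1, 2, 3, 7] / [4, 5, 6] / [8]
  Insert 3 (step 9): P = [1, 2, 3, 7] / [4, 5, 9] / [6] / [8];  Q = [1, 2, 3, 7] / [4, 5, 6] / [8] / [9]
Final shape: (4, 3, 1, 1).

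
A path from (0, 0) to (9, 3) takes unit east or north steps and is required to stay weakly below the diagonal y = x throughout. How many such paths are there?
Number of paths = 154

By the reflection principle (André's argument), the number of monotone paths to (9, 3) with n ≤ m that never go above y = x is C(12, 9) − C(12, 10) = 220 − 66 = 154.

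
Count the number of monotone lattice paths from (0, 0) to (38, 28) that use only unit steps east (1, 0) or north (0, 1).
Number of paths = 3413602103063071920

A monotone lattice path from (0, 0) to (38, 28) consists of 38 east steps and 28 north steps in some order, so it is determined by which 38 of the 66 steps are east. The count is C(66, 38) = 3413602103063071920.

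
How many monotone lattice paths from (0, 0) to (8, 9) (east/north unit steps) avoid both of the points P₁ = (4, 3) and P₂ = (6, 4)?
Number of paths = 14755

Inclusion–exclusion. Total paths: C(17, 8) = 24310. Through P₁: C(7, 4)·C(10, 4) = 7350. Through P₂: C(10, 6)·C(7, 2) = 4410. Since P₁ is strictly southwest of P₂, a monotone path through both must visit P₁ then P₂; paths through both = C(7, 4)·C(3, 2)·C(7, 2) = 2205. Avoid both = 24310 − 7350 − 4410 + 2205 = 14755.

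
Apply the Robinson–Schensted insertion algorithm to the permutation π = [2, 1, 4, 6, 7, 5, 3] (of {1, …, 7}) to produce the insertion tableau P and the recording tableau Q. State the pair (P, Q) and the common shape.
P = [1, 3, 5, 7] / [2, 4] / [6];  Q = [1, 3, 4, 5] / [2, 6] / [7];  common shape = (4, 2, 1)

Row-insert the values π_1, π_2, … into P one at a time, bumping the leftmost entry strictly greater than the inserted value down to the next row. The recording tableau Q records, in position (i, j), the step at which that cell was added to P.
  Insert 2 (step 1): P = [2];  Q = [1]
  Insert 1 (step 2): P = [1] / [2];  Q = [1] / [2]
  Insert 4 (step 3): P = [1, 4] / [2];  Q = [1, 3] / [2]
  Insert 6 (step 4): P = [1, 4, 6] / [2];  Q = [1, 3, 4] / [2]
  Insert 7 (step 5): P = [1, 4, 6, 7] / [2];  Q = [1, 3, 4, 5] / [2]
  Insert 5 (step 6): P = [1, 4, 5, 7] / [2, 6];  Q = [1, 3, 4, 5] / [2, 6]
  Insert 3 (step 7): P = [1, 3, 5, 7] / [2, 4] / [6];  Q = [1, 3, 4, 5] / [2, 6] / [7]
Final shape: (4, 2, 1).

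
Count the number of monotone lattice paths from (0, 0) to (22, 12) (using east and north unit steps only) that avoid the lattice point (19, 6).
Number of paths = 533477640

Total paths from (0, 0) to (22, 12): C(34, 22) = 548354040. Paths through (19, 6): (paths (0, 0) → (19, 6)) × (paths (19, 6) → (22, 12)) = C(25, 19) · C(9, 3) = 177100 · 84 = 14876400. Avoidance count = 548354040 − 14876400 = 533477640.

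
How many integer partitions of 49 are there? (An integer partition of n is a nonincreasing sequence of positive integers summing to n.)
p(49) = 173525

Compute p(n) via the recurrence p(n, m) = p(n, m−1) + p(n−m, m), where p(n, m) counts partitions of n with all parts ≤ m and p(n) = p(n, n). The base cases are p(0, m) = 1 and p(n, 0) = 0 for n > 0. Filling the table yields p(49) = 173525. (Euler's pentagonal recurrence is an alternative.)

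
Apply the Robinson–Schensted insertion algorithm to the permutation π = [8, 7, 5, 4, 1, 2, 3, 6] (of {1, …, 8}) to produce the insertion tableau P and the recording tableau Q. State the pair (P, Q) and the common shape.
P = [1, 2, 3, 6] / [4] / [5] / [7] / [8];  Q = [1, 6, 7, 8] / [2] / [3] / [4] / [5];  common shape = (4, 1, 1, 1, 1)

Row-insert the values π_1, π_2, … into P one at a time, bumping the leftmost entry strictly greater than the inserted value down to the next row. The recording tableau Q records, in position (i, j), the step at which that cell was added to P.
  Insert 8 (step 1): P = [8];  Q = [1]
  Insert 7 (step 2): P = [7] / [8];  Q = [1] / [2]
  Insert 5 (step 3): P = [5] / [7] / [8];  Q = [1] / [2] / [3]
  Insert 4 (step 4): P = [4] / [5] / [7] / [8];  Q = [1] / [2] / [3] / [4]
  Insert 1 (step 5): P = [1] / [4] / [5] / [7] / [8];  Q = [1] / [2] / [3] / [4] / [5]
  Insert 2 (step 6): P = [1, 2] / [4] / [5] / [7] / [8];  Q = [1, 6] / [2] / [3] / [4] / [5]
  Insert 3 (step 7): P = [1, 2, 3] / [4] / [5] / [7] / [8];  Q = [1, 6, 7] / [2] / [3] / [4] / [5]
  Insert 6 (step 8): P = [1, 2, 3, 6] / [4] / [5] / [7] / [8];  Q = [1, 6, 7, 8] / [2] / [3] / [4] / [5]
Final shape: (4, 1, 1, 1, 1).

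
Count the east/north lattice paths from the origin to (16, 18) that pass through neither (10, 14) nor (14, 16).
Number of paths = 1096074660

Inclusion–exclusion. Total paths: C(34, 16) = 2203961430. Through P₁: C(24, 10)·C(10, 6) = 411863760. Through P₂: C(30, 14)·C(4, 2) = 872536050. Since P₁ is strictly southwest of P₂, a monotone path through both must visit P₁ then P₂; paths through both = C(24, 10)·C(6, 4)·C(4, 2) = 176513040. Avoid both = 2203961430 − 411863760 − 872536050 + 176513040 = 1096074660.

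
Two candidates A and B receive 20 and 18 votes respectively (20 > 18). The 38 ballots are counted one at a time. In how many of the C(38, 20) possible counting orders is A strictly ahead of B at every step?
Strict-lead orderings = 1767263190

Total orderings of the 38 votes with 20 for A: C(38, 20) = 33578000610. By the Bertrand ballot formula (Cycle Lemma / reflection principle), the number of orderings in which A is strictly ahead of B throughout is (p − q)/(p + q) · C(p + q, p) = (20 − 18)/(20 + 18) · 33578000610 = 1767263190.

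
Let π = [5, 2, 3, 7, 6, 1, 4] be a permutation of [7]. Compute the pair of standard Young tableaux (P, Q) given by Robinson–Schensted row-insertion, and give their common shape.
P = [1, 3, 4] / [2, 6] / [5, 7];  Q = [1, 3, 4] / [2, 5] / [6, 7];  common shape = (3, 2, 2)

Row-insert the values π_1, π_2, … into P one at a time, bumping the leftmost entry strictly greater than the inserted value down to the next row. The recording tableau Q records, in position (i, j), the step at which that cell was added to P.
  Insert 5 (step 1): P = [5];  Q = [1]
  Insert 2 (step 2): P = [2] / [5];  Q = [1] / [2]
  Insert 3 (step 3): P = [2, 3] / [5];  Q = [1, 3] / [2]
  Insert 7 (step 4): P = [2, 3, 7] / [5];  Q = [1, 3, 4] / [2]
  Insert 6 (step 5): P = [2, 3, 6] / [5, 7];  Q = [1, 3, 4] / [2, 5]
  Insert 1 (step 6): P = [1, 3, 6] / [2, 7] / [5];  Q = [1, 3, 4] / [2, 5] / [6]
  Insert 4 (step 7): P = [1, 3, 4] / [2, 6] / [5, 7];  Q = [1, 3, 4] / [2, 5] / [6, 7]
Final shape: (3, 2, 2).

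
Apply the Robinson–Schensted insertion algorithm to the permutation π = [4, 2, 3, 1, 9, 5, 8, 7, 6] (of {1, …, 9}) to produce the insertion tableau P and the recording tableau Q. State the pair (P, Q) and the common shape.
P = [1, 3, 5, 6] / [2, 7] / [4, 8] / [9];  Q = [1, 3, 5, 7] / [2, 6] / [4, 8] / [9];  common shape = (4, 2, 2, 1)

Row-insert the values π_1, π_2, … into P one at a time, bumping the leftmost entry strictly greater than the inserted value down to the next row. The recording tableau Q records, in position (i, j), the step at which that cell was added to P.
  Insert 4 (step 1): P = [4];  Q = [1]
  Insert 2 (step 2): P = [2] / [4];  Q = [1] / [2]
  Insert 3 (step 3): P = [2, 3] / [4];  Q = [1, 3] / [2]
  Insert 1 (step 4): P = [1, 3] / [2] / [4];  Q = [1, 3] / [2] / [4]
  Insert 9 (step 5): P = [1, 3, 9] / [2] / [4];  Q = [1, 3, 5] / [2] / [4]
  Insert 5 (step 6): P = [1, 3, 5] / [2, 9] / [4];  Q = [1, 3, 5] / [2, 6] / [4]
  Insert 8 (step 7): P = [1, 3, 5, 8] / [2, 9] / [4];  Q = [1, 3, 5, 7] / [2, 6] / [4]
  Insert 7 (step 8): P = [1, 3, 5, 7] / [2, 8] / [4, 9];  Q = [1, 3, 5, 7] / [2, 6] / [4, 8]
  Insert 6 (step 9): P = [1, 3, 5, 6] / [2, 7] / [4, 8] / [9];  Q = [1, 3, 5, 7] / [2, 6] / [4, 8] / [9]
Final shape: (4, 2, 2, 1).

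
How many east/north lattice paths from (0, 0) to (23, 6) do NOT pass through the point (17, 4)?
Number of paths = 307440

Total paths from (0, 0) to (23, 6): C(29, 23) = 475020. Paths through (17, 4): (paths (0, 0) → (17, 4)) × (paths (17, 4) → (23, 6)) = C(21, 17) · C(8, 6) = 5985 · 28 = 167580. Avoidance count = 475020 − 167580 = 307440.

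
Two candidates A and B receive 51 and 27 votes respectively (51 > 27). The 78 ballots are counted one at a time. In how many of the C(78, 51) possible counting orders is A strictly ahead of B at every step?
Strict-lead orderings = 206300102476958823872

Total orderings of the 78 votes with 51 for A: C(78, 51) = 670475333050116177584. By the Bertrand ballot formula (Cycle Lemma / reflection principle), the number of orderings in which A is strictly ahead of B throughout is (p − q)/(p + q) · C(p + q, p) = (51 − 27)/(51 + 27) · 670475333050116177584 = 206300102476958823872.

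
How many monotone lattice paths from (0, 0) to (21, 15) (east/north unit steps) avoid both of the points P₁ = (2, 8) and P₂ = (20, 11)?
Number of paths = 5115239235

Inclusion–exclusion. Total paths: C(36, 21) = 5567902560. Through P₁: C(10, 2)·C(26, 19) = 29601000. Through P₂: C(31, 20)·C(5, 1) = 423361575. Since P₁ is strictly southwest of P₂, a monotone path through both must visit P₁ then P₂; paths through both = C(10, 2)·C(21, 18)·C(5, 1) = 299250. Avoid both = 5567902560 − 29601000 − 423361575 + 299250 = 5115239235.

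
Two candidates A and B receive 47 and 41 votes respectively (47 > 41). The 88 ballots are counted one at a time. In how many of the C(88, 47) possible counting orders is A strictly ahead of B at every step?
Strict-lead orderings = 1461757654003171176295560

Total orderings of the 88 votes with 47 for A: C(88, 47) = 21439112258713177252334880. By the Bertrand ballot formula (Cycle Lemma / reflection principle), the number of orderings in which A is strictly ahead of B throughout is (p − q)/(p + q) · C(p + q, p) = (47 − 41)/(47 + 41) · 21439112258713177252334880 = 1461757654003171176295560.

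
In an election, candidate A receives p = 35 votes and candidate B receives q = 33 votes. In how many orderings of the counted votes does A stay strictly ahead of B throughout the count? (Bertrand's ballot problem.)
Strict-lead orderings = 812944042149730764

Total orderings of the 68 votes with 35 for A: C(68, 35) = 27640097433090845976. By the Bertrand ballot formula (Cycle Lemma / reflection principle), the number of orderings in which A is strictly ahead of B throughout is (p − q)/(p + q) · C(p + q, p) = (35 − 33)/(35 + 33) · 27640097433090845976 = 812944042149730764.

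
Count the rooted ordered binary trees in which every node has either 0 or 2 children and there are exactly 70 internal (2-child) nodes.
C_70 = 1321422108420282270489942177190229544600

These full binary trees are counted by the Catalan number C_n = (1/(n + 1)) · C(2n, n). For n = 70: C_70 = (1/71) · C(140, 70) = 93820969697840041204785894580506297666600/71 = 1321422108420282270489942177190229544600.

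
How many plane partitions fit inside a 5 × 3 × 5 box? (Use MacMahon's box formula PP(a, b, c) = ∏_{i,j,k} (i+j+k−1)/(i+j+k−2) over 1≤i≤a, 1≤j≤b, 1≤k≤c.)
PP(5, 3, 5) = 731808

Evaluate the triple product over i = 1..5, j = 1..3, k = 1..5. The factors are (2/1) · (3/2) · (4/3) · (5/4) · (6/5) · (3/2) · (4/3) · (5/4) · … (75 factors total). The numerators and denominators telescope so the product is an integer; carrying out the multiplication exactly gives PP(5, 3, 5) = 731808.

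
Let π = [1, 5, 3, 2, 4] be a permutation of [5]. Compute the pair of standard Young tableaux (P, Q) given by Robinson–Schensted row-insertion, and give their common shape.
P = [1, 2, 4] / [3] / [5];  Q = [1, 2, 5] / [3] / [4];  common shape = (3, 1, 1)

Row-insert the values π_1, π_2, … into P one at a time, bumping the leftmost entry strictly greater than the inserted value down to the next row. The recording tableau Q records, in position (i, j), the step at which that cell was added to P.
  Insert 1 (step 1): P = [1];  Q = [1]
  Insert 5 (step 2): P = [1, 5];  Q = [1, 2]
  Insert 3 (step 3): P = [1, 3] / [5];  Q = [1, 2] / [3]
  Insert 2 (step 4): P = [1, 2] / [3] / [5];  Q = [1, 2] / [3] / [4]
  Insert 4 (step 5): P = [1, 2, 4] / [3] / [5];  Q = [1, 2, 5] / [3] / [4]
Final shape: (3, 1, 1).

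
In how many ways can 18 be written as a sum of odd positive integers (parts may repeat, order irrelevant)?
p_odd(18) = 46

Enumerate partitions using only odd parts via the recurrence o(n, m) = o(n, m−2) + o(n−m, m) over odd m, starting from the largest odd part ≤ n. This gives p_odd(18) = 46. (Euler's theorem: equals the count of distinct-part partitions.)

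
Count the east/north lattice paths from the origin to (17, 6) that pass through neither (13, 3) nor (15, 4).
Number of paths = 68171

Inclusion–exclusion. Total paths: C(23, 17) = 100947. Through P₁: C(16, 13)·C(7, 4) = 19600. Through P₂: C(19, 15)·C(4, 2) = 23256. Since P₁ is strictly southwest of P₂, a monotone path through both must visit P₁ then P₂; paths through both = C(16, 13)·C(3, 2)·C(4, 2) = 10080. Avoid both = 100947 − 19600 − 23256 + 10080 = 68171.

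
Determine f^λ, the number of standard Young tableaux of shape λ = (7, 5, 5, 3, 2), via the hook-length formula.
# SYT of shape (7, 5, 5, 3, 2) = 1571349780

Hook-length formula: f^λ = n! / Π hook(c), product over all cells c of the Young diagram. For λ = (7, 5, 5, 3, 2), n = 22 boxes. Hook lengths by row (left-to-right, top-to-bottom): [11, 10, 8, 6, 5, 2, 1]; [8, 7, 5, 3, 2]; [7, 6, 4, 2, 1]; [4, 3, 1]; [2, 1]. Product of hooks = 715309056000. So f^λ = 22! / 715309056000 = 1124000727777607680000 / 715309056000 = 1571349780.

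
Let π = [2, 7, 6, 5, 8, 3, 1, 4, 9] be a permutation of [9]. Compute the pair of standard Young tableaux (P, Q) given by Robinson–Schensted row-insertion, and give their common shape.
P = [1, 3, 4, 9] / [2, 8] / [5] / [6] / [7];  Q = [1, 2, 5, 9] / [3, 8] / [4] / [6] / [7];  common shape = (4, 2, 1, 1, 1)

Row-insert the values π_1, π_2, … into P one at a time, bumping the leftmost entry strictly greater than the inserted value down to the next row. The recording tableau Q records, in position (i, j), the step at which that cell was added to P.
  Insert 2 (step 1): P = [2];  Q = [1]
  Insert 7 (step 2): P = [2, 7];  Q = [1, 2]
  Insert 6 (step 3): P = [2, 6] / [7];  Q = [1, 2] / [3]
  Insert 5 (step 4): P = [2, 5] / [6] / [7];  Q = [1, 2] / [3] / [4]
  Insert 8 (step 5): P = [2, 5, 8] / [6] / [7];  Q = [1, 2, 5] / [3] / [4]
  Insert 3 (step 6): P = [2, 3, 8] / [5] / [6] / [7];  Q = [1, 2, 5] / [3] / [4] / [6]
  Insert 1 (step 7): P = [1, 3, 8] / [2] / [5] / [6] / [7];  Q = [1, 2, 5] / [3] / [4] / [6] / [7]
  Insert 4 (step 8): P = [1, 3, 4] / [2, 8] / [5] / [6] / [7];  Q = [1, 2, 5] / [3, 8] / [4] / [6] / [7]
  Insert 9 (step 9): P = [1, 3, 4, 9] / [2, 8] / [5] / [6] / [7];  Q = [1, 2, 5, 9] / [3, 8] / [4] / [6] / [7]
Final shape: (4, 2, 1, 1, 1).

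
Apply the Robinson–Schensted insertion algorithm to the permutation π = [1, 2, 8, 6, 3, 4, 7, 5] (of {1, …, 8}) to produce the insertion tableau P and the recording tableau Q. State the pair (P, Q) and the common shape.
P = [1, 2, 3, 4, 5] / [6, 7] / [8];  Q = [1, 2, 3, 6, 7] / [4, 8] / [5];  common shape = (5, 2, 1)

Row-insert the values π_1, π_2, … into P one at a time, bumping the leftmost entry strictly greater than the inserted value down to the next row. The recording tableau Q records, in position (i, j), the step at which that cell was added to P.
  Insert 1 (step 1): P = [1];  Q = [1]
  Insert 2 (step 2): P = [1, 2];  Q = [1, 2]
  Insert 8 (step 3): P = [1, 2, 8];  Q = [1, 2, 3]
  Insert 6 (step 4): P = [1, 2, 6] / [8];  Q = [1, 2, 3] / [4]
  Insert 3 (step 5): P = [1, 2, 3] / [6] / [8];  Q = [1, 2, 3] / [4] / [5]
  Insert 4 (step 6): P = [1, 2, 3, 4] / [6] / [8];  Q = [1, 2, 3, 6] / [4] / [5]
  Insert 7 (step 7): P = [1, 2, 3, 4, 7] / [6] / [8];  Q = [1, 2, 3, 6, 7] / [4] / [5]
  Insert 5 (step 8): P = [1, 2, 3, 4, 5] / [6, 7] / [8];  Q = [1, 2, 3, 6, 7] / [4, 8] / [5]
Final shape: (5, 2, 1).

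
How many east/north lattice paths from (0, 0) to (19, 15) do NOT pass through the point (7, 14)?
Number of paths = 1854455880

Total paths from (0, 0) to (19, 15): C(34, 19) = 1855967520. Paths through (7, 14): (paths (0, 0) → (7, 14)) × (paths (7, 14) → (19, 15)) = C(21, 7) · C(13, 12) = 116280 · 13 = 1511640. Avoidance count = 1855967520 − 1511640 = 1854455880.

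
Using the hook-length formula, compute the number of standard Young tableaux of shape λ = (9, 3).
# SYT of shape (9, 3) = 154

Hook-length formula: f^λ = n! / Π hook(c), product over all cells c of the Young diagram. For λ = (9, 3), n = 12 boxes. Hook lengths by row (left-to-right, top-to-bottom): [10, 9, 8, 6, 5, 4, 3, 2, 1]; [3, 2, 1]. Product of hooks = 3110400. So f^λ = 12! / 3110400 = 479001600 / 3110400 = 154.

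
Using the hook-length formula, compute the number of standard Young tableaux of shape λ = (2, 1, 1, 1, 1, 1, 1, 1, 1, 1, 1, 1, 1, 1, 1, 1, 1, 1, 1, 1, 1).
# SYT of shape (2, 1, 1, 1, 1, 1, 1, 1, 1, 1, 1, 1, 1, 1, 1, 1, 1, 1, 1, 1, 1) = 21

Hook-length formula: f^λ = n! / Π hook(c), product over all cells c of the Young diagram. For λ = (2, 1, 1, 1, 1, 1, 1, 1, 1, 1, 1, 1, 1, 1, 1, 1, 1, 1, 1, 1, 1), n = 22 boxes. Hook lengths by row (left-to-right, top-to-bottom): [22, 1]; [20]; [19]; [18]; [17]; [16]; [15]; [14]; [13]; [12]; [11]; [10]; [9]; [8]; [7]; [6]; [5]; [4]; [3]; [2]; [1]. Product of hooks = 53523844179886080000. So f^λ = 22! / 53523844179886080000 = 1124000727777607680000 / 53523844179886080000 = 21.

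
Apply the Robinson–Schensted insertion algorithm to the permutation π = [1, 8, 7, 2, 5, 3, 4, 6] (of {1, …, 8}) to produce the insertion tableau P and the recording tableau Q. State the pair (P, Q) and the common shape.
P = [1, 2, 3, 4, 6] / [5] / [7] / [8];  Q = [1, 2, 5, 7, 8] / [3] / [4] / [6];  common shape = (5, 1, 1, 1)

Row-insert the values π_1, π_2, … into P one at a time, bumping the leftmost entry strictly greater than the inserted value down to the next row. The recording tableau Q records, in position (i, j), the step at which that cell was added to P.
  Insert 1 (step 1): P = [1];  Q = [1]
  Insert 8 (step 2): P = [1, 8];  Q = [1, 2]
  Insert 7 (step 3): P = [1, 7] / [8];  Q = [1, 2] / [3]
  Insert 2 (step 4): P = [1, 2] / [7] / [8];  Q = [1, 2] / [3] / [4]
  Insert 5 (step 5): P = [1, 2, 5] / [7] / [8];  Q = [1, 2, 5] / [3] / [4]
  Insert 3 (step 6): P = [1, 2, 3] / [5] / [7] / [8];  Q = [1, 2, 5] / [3] / [4] / [6]
  Insert 4 (step 7): P = [1, 2, 3, 4] / [5] / [7] / [8];  Q = [1, 2, 5, 7] / [3] / [4] / [6]
  Insert 6 (step 8): P = [1, 2, 3, 4, 6] / [5] / [7] / [8];  Q = [1, 2, 5, 7, 8] / [3] / [4] / [6]
Final shape: (5, 1, 1, 1).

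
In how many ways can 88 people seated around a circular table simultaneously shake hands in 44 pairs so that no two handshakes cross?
C_44 = 583300119592996693088040

These noncrossing handshakes are counted by the Catalan number C_n = (1/(n + 1)) · C(2n, n). For n = 44: C_44 = (1/45) · C(88, 44) = 26248505381684851188961800/45 = 583300119592996693088040.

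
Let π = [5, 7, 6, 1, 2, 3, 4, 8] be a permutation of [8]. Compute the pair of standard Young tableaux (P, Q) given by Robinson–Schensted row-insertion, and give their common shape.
P = [1, 2, 3, 4, 8] / [5, 6] / [7];  Q = [1, 2, 6, 7, 8] / [3, 5] / [4];  common shape = (5, 2, 1)

Row-insert the values π_1, π_2, … into P one at a time, bumping the leftmost entry strictly greater than the inserted value down to the next row. The recording tableau Q records, in position (i, j), the step at which that cell was added to P.
  Insert 5 (step 1): P = [5];  Q = [1]
  Insert 7 (step 2): P = [5, 7];  Q = [1, 2]
  Insert 6 (step 3): P = [5, 6] / [7];  Q = [1, 2] / [3]
  Insert 1 (step 4): P = [1, 6] / [5] / [7];  Q = [1, 2] / [3] / [4]
  Insert 2 (step 5): P = [1, 2] / [5, 6] / [7];  Q = [1, 2] / [3, 5] / [4]
  Insert 3 (step 6): P = [1, 2, 3] / [5, 6] / [7];  Q = [1, 2, 6] / [3, 5] / [4]
  Insert 4 (step 7): P = [1, 2, 3, 4] / [5, 6] / [7];  Q = [1, 2, 6, 7] / [3, 5] / [4]
  Insert 8 (step 8): P = [1, 2, 3, 4, 8] / [5, 6] / [7];  Q = [1, 2, 6, 7, 8] / [3, 5] / [4]
Final shape: (5, 2, 1).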